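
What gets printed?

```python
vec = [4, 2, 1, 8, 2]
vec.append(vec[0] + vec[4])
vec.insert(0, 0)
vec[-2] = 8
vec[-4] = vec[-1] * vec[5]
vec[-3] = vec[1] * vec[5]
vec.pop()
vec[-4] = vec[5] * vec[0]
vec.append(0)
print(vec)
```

[0, 4, 0, 48, 32, 8, 0]

append vec[0]+vec[4] = 4+2 = 6 → [4, 2, 1, 8, 2, 6]
insert 0 at 0 → [0, 4, 2, 1, 8, 2, 6]
vec[-2] = 8 → [0, 4, 2, 1, 8, 8, 6]
vec[-4] = vec[-1]*vec[5] = 6*8 = 48 → [0, 4, 2, 48, 8, 8, 6]
vec[-3] = vec[1]*vec[5] = 4*8 = 32 → [0, 4, 2, 48, 32, 8, 6]
pop() removes 6 → [0, 4, 2, 48, 32, 8]
vec[-4] = vec[5]*vec[0] = 8*0 = 0 → [0, 4, 0, 48, 32, 8]
append 0 → [0, 4, 0, 48, 32, 8, 0]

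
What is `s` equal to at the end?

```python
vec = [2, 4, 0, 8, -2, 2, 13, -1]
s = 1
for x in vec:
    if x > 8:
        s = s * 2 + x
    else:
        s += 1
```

x=2: not >8, s = 1+1 = 2
x=4: not >8, s = 2+1 = 3
x=0: not >8, s = 3+1 = 4
x=8: not >8, s = 4+1 = 5
x=-2: not >8, s = 5+1 = 6
x=2: not >8, s = 6+1 = 7
x=13: >8, s = 7*2+13 = 27
x=-1: not >8, s = 27+1 = 28

28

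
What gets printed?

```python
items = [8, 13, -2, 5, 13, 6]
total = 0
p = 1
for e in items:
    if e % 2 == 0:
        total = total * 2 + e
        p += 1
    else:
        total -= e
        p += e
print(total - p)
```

e=8: even, total = 0*2+8 = 8; p=2
e=13: not even, total = 8-13 = -5; p=15
e=-2: even, total = (-5)*2+(-2) = -12; p=16
e=5: not even, total = (-12)-5 = -17; p=21
e=13: not even, total = (-17)-13 = -30; p=34
e=6: even, total = (-30)*2+6 = -54; p=35
total-p = (-54)-35 = -89

-89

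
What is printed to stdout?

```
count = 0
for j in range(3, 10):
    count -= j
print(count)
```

-42

j=3: count = 0-3 = -3
j=4: count = (-3)-4 = -7
j=5: count = (-7)-5 = -12
j=6: count = (-12)-6 = -18
j=7: count = (-18)-7 = -25
j=8: count = (-25)-8 = -33
j=9: count = (-33)-9 = -42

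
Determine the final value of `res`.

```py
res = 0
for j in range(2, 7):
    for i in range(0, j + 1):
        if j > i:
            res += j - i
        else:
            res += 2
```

j=2,i=0: 2>0, res = 0+2 = 2
j=2,i=1: 2>1, res = 2+1 = 3
j=2,i=2: not 2>2, res = 3+2 = 5
j=3,i=0: 3>0, res = 5+3 = 8
j=3,i=1: 3>1, res = 8+2 = 10
j=3,i=2: 3>2, res = 10+1 = 11
j=3,i=3: not 3>3, res = 11+2 = 13
j=4,i=0: 4>0, res = 13+4 = 17
j=4,i=1: 4>1, res = 17+3 = 20
j=4,i=2: 4>2, res = 20+2 = 22
j=4,i=3: 4>3, res = 22+1 = 23
j=4,i=4: not 4>4, res = 23+2 = 25
j=5,i=0: 5>0, res = 25+5 = 30
j=5,i=1: 5>1, res = 30+4 = 34
j=5,i=2: 5>2, res = 34+3 = 37
j=5,i=3: 5>3, res = 37+2 = 39
j=5,i=4: 5>4, res = 39+1 = 40
j=5,i=5: not 5>5, res = 40+2 = 42
j=6,i=0: 6>0, res = 42+6 = 48
j=6,i=1: 6>1, res = 48+5 = 53
j=6,i=2: 6>2, res = 53+4 = 57
j=6,i=3: 6>3, res = 57+3 = 60
j=6,i=4: 6>4, res = 60+2 = 62
j=6,i=5: 6>5, res = 62+1 = 63
j=6,i=6: not 6>6, res = 63+2 = 65

65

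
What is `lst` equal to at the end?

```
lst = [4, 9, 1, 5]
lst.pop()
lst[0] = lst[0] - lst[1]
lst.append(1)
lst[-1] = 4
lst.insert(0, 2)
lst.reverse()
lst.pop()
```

[4, 1, 9, -5]

pop() removes 5 → [4, 9, 1]
lst[0] = lst[0]-lst[1] = 4-9 = -5 → [-5, 9, 1]
append 1 → [-5, 9, 1, 1]
lst[-1] = 4 → [-5, 9, 1, 4]
insert 2 at 0 → [2, -5, 9, 1, 4]
reverse → [4, 1, 9, -5, 2]
pop() removes 2 → [4, 1, 9, -5]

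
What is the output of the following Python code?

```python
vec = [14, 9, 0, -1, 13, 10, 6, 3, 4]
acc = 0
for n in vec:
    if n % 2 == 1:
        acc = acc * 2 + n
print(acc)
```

n=14: not odd
n=9: odd, acc = 0*2+9 = 9
n=0: not odd
n=-1: odd, acc = 9*2+(-1) = 17
n=13: odd, acc = 17*2+13 = 47
n=10: not odd
n=6: not odd
n=3: odd, acc = 47*2+3 = 97
n=4: not odd

97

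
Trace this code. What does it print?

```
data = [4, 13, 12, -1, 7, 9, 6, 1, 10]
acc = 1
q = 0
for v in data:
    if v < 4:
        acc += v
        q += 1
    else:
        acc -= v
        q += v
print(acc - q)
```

-123

v=4: not <4, acc = 1-4 = -3; q=4
v=13: not <4, acc = (-3)-13 = -16; q=17
v=12: not <4, acc = (-16)-12 = -28; q=29
v=-1: <4, acc = (-28)+(-1) = -29; q=30
v=7: not <4, acc = (-29)-7 = -36; q=37
v=9: not <4, acc = (-36)-9 = -45; q=46
v=6: not <4, acc = (-45)-6 = -51; q=52
v=1: <4, acc = (-51)+1 = -50; q=53
v=10: not <4, acc = (-50)-10 = -60; q=63
acc-q = (-60)-63 = -123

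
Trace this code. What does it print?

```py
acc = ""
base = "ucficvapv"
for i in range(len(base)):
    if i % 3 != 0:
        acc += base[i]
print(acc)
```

i=0: skip
i=1: add 'c' → 'c'
i=2: add 'f' → 'cf'
i=3: skip
i=4: add 'c' → 'cfc'
i=5: add 'v' → 'cfcv'
i=6: skip
i=7: add 'p' → 'cfcvp'
i=8: add 'v' → 'cfcvpv'

cfcvpv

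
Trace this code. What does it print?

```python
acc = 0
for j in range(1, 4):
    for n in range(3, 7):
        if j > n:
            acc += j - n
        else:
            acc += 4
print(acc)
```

j=1,n=3: not 1>3, acc = 0+4 = 4
j=1,n=4: not 1>4, acc = 4+4 = 8
j=1,n=5: not 1>5, acc = 8+4 = 12
j=1,n=6: not 1>6, acc = 12+4 = 16
j=2,n=3: not 2>3, acc = 16+4 = 20
j=2,n=4: not 2>4, acc = 20+4 = 24
j=2,n=5: not 2>5, acc = 24+4 = 28
j=2,n=6: not 2>6, acc = 28+4 = 32
j=3,n=3: not 3>3, acc = 32+4 = 36
j=3,n=4: not 3>4, acc = 36+4 = 40
j=3,n=5: not 3>5, acc = 40+4 = 44
j=3,n=6: not 3>6, acc = 44+4 = 48

48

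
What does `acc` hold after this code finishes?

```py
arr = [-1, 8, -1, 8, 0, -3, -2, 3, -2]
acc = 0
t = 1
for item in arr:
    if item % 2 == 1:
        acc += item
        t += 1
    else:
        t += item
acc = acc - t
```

-19

item=-1: odd, acc = 0+(-1) = -1; t=2
item=8: not odd; t=10
item=-1: odd, acc = (-1)+(-1) = -2; t=11
item=8: not odd; t=19
item=0: not odd; t=19
item=-3: odd, acc = (-2)+(-3) = -5; t=20
item=-2: not odd; t=18
item=3: odd, acc = (-5)+3 = -2; t=19
item=-2: not odd; t=17
acc-t = (-2)-17 = -19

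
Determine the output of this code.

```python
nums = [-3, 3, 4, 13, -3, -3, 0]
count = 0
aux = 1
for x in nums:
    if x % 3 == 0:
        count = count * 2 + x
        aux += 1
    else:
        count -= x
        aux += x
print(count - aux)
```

x=-3: %3==0, count = 0*2+(-3) = -3; aux=2
x=3: %3==0, count = (-3)*2+3 = -3; aux=3
x=4: not %3==0, count = (-3)-4 = -7; aux=7
x=13: not %3==0, count = (-7)-13 = -20; aux=20
x=-3: %3==0, count = (-20)*2+(-3) = -43; aux=21
x=-3: %3==0, count = (-43)*2+(-3) = -89; aux=22
x=0: %3==0, count = (-89)*2+0 = -178; aux=23
count-aux = (-178)-23 = -201

-201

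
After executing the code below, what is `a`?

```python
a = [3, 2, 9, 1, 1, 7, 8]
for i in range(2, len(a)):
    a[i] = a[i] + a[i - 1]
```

i=2: a[2] = 9+2 = 11 → [3, 2, 11, 1, 1, 7, 8]
i=3: a[3] = 1+11 = 12 → [3, 2, 11, 12, 1, 7, 8]
i=4: a[4] = 1+12 = 13 → [3, 2, 11, 12, 13, 7, 8]
i=5: a[5] = 7+13 = 20 → [3, 2, 11, 12, 13, 20, 8]
i=6: a[6] = 8+20 = 28 → [3, 2, 11, 12, 13, 20, 28]

[3, 2, 11, 12, 13, 20, 28]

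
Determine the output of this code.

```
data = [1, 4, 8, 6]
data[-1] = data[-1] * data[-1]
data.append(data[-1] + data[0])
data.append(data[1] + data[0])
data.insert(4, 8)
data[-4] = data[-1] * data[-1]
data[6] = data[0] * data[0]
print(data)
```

[1, 4, 8, 25, 8, 37, 1]

data[-1] = data[-1]*data[-1] = 6*6 = 36 → [1, 4, 8, 36]
append data[-1]+data[0] = 36+1 = 37 → [1, 4, 8, 36, 37]
append data[1]+data[0] = 4+1 = 5 → [1, 4, 8, 36, 37, 5]
insert 8 at 4 → [1, 4, 8, 36, 8, 37, 5]
data[-4] = data[-1]*data[-1] = 5*5 = 25 → [1, 4, 8, 25, 8, 37, 5]
data[6] = data[0]*data[0] = 1*1 = 1 → [1, 4, 8, 25, 8, 37, 1]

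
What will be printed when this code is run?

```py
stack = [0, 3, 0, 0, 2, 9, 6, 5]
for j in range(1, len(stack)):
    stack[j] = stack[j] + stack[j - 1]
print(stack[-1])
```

j=1: stack[1] = 3+0 = 3 → [0, 3, 0, 0, 2, 9, 6, 5]
j=2: stack[2] = 0+3 = 3 → [0, 3, 3, 0, 2, 9, 6, 5]
j=3: stack[3] = 0+3 = 3 → [0, 3, 3, 3, 2, 9, 6, 5]
j=4: stack[4] = 2+3 = 5 → [0, 3, 3, 3, 5, 9, 6, 5]
j=5: stack[5] = 9+5 = 14 → [0, 3, 3, 3, 5, 14, 6, 5]
j=6: stack[6] = 6+14 = 20 → [0, 3, 3, 3, 5, 14, 20, 5]
j=7: stack[7] = 5+20 = 25 → [0, 3, 3, 3, 5, 14, 20, 25]

25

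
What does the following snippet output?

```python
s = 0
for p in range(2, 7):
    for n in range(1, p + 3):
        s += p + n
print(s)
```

240

p=2,n=1: s = 0+3 = 3
p=2,n=2: s = 3+4 = 7
p=2,n=3: s = 7+5 = 12
p=2,n=4: s = 12+6 = 18
p=3,n=1: s = 18+4 = 22
p=3,n=2: s = 22+5 = 27
p=3,n=3: s = 27+6 = 33
p=3,n=4: s = 33+7 = 40
p=3,n=5: s = 40+8 = 48
p=4,n=1: s = 48+5 = 53
p=4,n=2: s = 53+6 = 59
p=4,n=3: s = 59+7 = 66
p=4,n=4: s = 66+8 = 74
p=4,n=5: s = 74+9 = 83
p=4,n=6: s = 83+10 = 93
p=5,n=1: s = 93+6 = 99
p=5,n=2: s = 99+7 = 106
p=5,n=3: s = 106+8 = 114
p=5,n=4: s = 114+9 = 123
p=5,n=5: s = 123+10 = 133
p=5,n=6: s = 133+11 = 144
p=5,n=7: s = 144+12 = 156
p=6,n=1: s = 156+7 = 163
p=6,n=2: s = 163+8 = 171
p=6,n=3: s = 171+9 = 180
p=6,n=4: s = 180+10 = 190
p=6,n=5: s = 190+11 = 201
p=6,n=6: s = 201+12 = 213
p=6,n=7: s = 213+13 = 226
p=6,n=8: s = 226+14 = 240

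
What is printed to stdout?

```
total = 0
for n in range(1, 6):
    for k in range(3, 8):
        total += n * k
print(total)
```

n=1,k=3: total = 0+3 = 3
n=1,k=4: total = 3+4 = 7
n=1,k=5: total = 7+5 = 12
n=1,k=6: total = 12+6 = 18
n=1,k=7: total = 18+7 = 25
n=2,k=3: total = 25+6 = 31
n=2,k=4: total = 31+8 = 39
n=2,k=5: total = 39+10 = 49
n=2,k=6: total = 49+12 = 61
n=2,k=7: total = 61+14 = 75
n=3,k=3: total = 75+9 = 84
n=3,k=4: total = 84+12 = 96
n=3,k=5: total = 96+15 = 111
n=3,k=6: total = 111+18 = 129
n=3,k=7: total = 129+21 = 150
n=4,k=3: total = 150+12 = 162
n=4,k=4: total = 162+16 = 178
n=4,k=5: total = 178+20 = 198
n=4,k=6: total = 198+24 = 222
n=4,k=7: total = 222+28 = 250
n=5,k=3: total = 250+15 = 265
n=5,k=4: total = 265+20 = 285
n=5,k=5: total = 285+25 = 310
n=5,k=6: total = 310+30 = 340
n=5,k=7: total = 340+35 = 375

375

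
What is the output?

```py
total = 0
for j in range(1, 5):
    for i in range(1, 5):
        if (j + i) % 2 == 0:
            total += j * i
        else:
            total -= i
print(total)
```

32

j=1,i=1: even sum, total = 0+1 = 1
j=1,i=2: odd sum, total = 1-2 = -1
j=1,i=3: even sum, total = (-1)+3 = 2
j=1,i=4: odd sum, total = 2-4 = -2
j=2,i=1: odd sum, total = (-2)-1 = -3
j=2,i=2: even sum, total = (-3)+4 = 1
j=2,i=3: odd sum, total = 1-3 = -2
j=2,i=4: even sum, total = (-2)+8 = 6
j=3,i=1: even sum, total = 6+3 = 9
j=3,i=2: odd sum, total = 9-2 = 7
j=3,i=3: even sum, total = 7+9 = 16
j=3,i=4: odd sum, total = 16-4 = 12
j=4,i=1: odd sum, total = 12-1 = 11
j=4,i=2: even sum, total = 11+8 = 19
j=4,i=3: odd sum, total = 19-3 = 16
j=4,i=4: even sum, total = 16+16 = 32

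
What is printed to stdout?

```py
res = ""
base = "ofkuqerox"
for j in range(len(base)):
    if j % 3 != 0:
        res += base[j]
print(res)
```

fkqeox

j=0: skip
j=1: add 'f' → 'f'
j=2: add 'k' → 'fk'
j=3: skip
j=4: add 'q' → 'fkq'
j=5: add 'e' → 'fkqe'
j=6: skip
j=7: add 'o' → 'fkqeo'
j=8: add 'x' → 'fkqeox'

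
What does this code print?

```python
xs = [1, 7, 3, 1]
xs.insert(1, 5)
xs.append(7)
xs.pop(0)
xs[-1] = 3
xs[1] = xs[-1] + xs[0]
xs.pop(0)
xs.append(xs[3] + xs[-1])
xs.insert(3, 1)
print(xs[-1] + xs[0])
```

14

insert 5 at 1 → [1, 5, 7, 3, 1]
append 7 → [1, 5, 7, 3, 1, 7]
pop(0) removes 1 → [5, 7, 3, 1, 7]
xs[-1] = 3 → [5, 7, 3, 1, 3]
xs[1] = xs[-1]+xs[0] = 3+5 = 8 → [5, 8, 3, 1, 3]
pop(0) removes 5 → [8, 3, 1, 3]
append xs[3]+xs[-1] = 3+3 = 6 → [8, 3, 1, 3, 6]
insert 1 at 3 → [8, 3, 1, 1, 3, 6]
xs[-1]+xs[0] = 6+8 = 14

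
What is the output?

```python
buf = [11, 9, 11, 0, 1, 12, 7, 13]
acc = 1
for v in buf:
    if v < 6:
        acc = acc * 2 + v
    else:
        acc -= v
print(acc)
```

v=11: not <6, acc = 1-11 = -10
v=9: not <6, acc = (-10)-9 = -19
v=11: not <6, acc = (-19)-11 = -30
v=0: <6, acc = (-30)*2+0 = -60
v=1: <6, acc = (-60)*2+1 = -119
v=12: not <6, acc = (-119)-12 = -131
v=7: not <6, acc = (-131)-7 = -138
v=13: not <6, acc = (-138)-13 = -151

-151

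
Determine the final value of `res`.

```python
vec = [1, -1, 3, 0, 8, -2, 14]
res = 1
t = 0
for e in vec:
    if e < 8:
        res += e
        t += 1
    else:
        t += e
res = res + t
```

e=1: <8, res = 1+1 = 2; t=1
e=-1: <8, res = 2+(-1) = 1; t=2
e=3: <8, res = 1+3 = 4; t=3
e=0: <8, res = 4+0 = 4; t=4
e=8: not <8; t=12
e=-2: <8, res = 4+(-2) = 2; t=13
e=14: not <8; t=27
res+t = 2+27 = 29

29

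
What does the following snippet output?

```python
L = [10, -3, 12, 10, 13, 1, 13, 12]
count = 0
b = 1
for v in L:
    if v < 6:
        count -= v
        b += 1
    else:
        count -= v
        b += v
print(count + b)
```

v=10: not <6, count = 0-10 = -10; b=11
v=-3: <6, count = (-10)-(-3) = -7; b=12
v=12: not <6, count = (-7)-12 = -19; b=24
v=10: not <6, count = (-19)-10 = -29; b=34
v=13: not <6, count = (-29)-13 = -42; b=47
v=1: <6, count = (-42)-1 = -43; b=48
v=13: not <6, count = (-43)-13 = -56; b=61
v=12: not <6, count = (-56)-12 = -68; b=73
count+b = (-68)+73 = 5

5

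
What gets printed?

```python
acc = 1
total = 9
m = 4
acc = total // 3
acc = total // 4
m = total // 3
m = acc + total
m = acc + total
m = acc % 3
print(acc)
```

acc = 9//3 = 3
acc = 9//4 = 2
m = 9//3 = 3
m = 2+9 = 11
m = 2+9 = 11
m = 2%3 = 2

2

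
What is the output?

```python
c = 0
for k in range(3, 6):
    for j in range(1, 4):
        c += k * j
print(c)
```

k=3,j=1: c = 0+3 = 3
k=3,j=2: c = 3+6 = 9
k=3,j=3: c = 9+9 = 18
k=4,j=1: c = 18+4 = 22
k=4,j=2: c = 22+8 = 30
k=4,j=3: c = 30+12 = 42
k=5,j=1: c = 42+5 = 47
k=5,j=2: c = 47+10 = 57
k=5,j=3: c = 57+15 = 72

72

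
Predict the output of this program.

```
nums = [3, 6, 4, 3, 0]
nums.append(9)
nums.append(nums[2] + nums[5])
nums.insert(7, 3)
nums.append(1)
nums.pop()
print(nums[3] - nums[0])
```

append 9 → [3, 6, 4, 3, 0, 9]
append nums[2]+nums[5] = 4+9 = 13 → [3, 6, 4, 3, 0, 9, 13]
insert 3 at 7 → [3, 6, 4, 3, 0, 9, 13, 3]
append 1 → [3, 6, 4, 3, 0, 9, 13, 3, 1]
pop() removes 1 → [3, 6, 4, 3, 0, 9, 13, 3]
nums[3]-nums[0] = 3-3 = 0

0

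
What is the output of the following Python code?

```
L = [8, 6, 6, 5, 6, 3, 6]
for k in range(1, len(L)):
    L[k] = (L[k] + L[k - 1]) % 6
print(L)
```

k=1: L[1] = (6+8)%6 = 2 → [8, 2, 6, 5, 6, 3, 6]
k=2: L[2] = (6+2)%6 = 2 → [8, 2, 2, 5, 6, 3, 6]
k=3: L[3] = (5+2)%6 = 1 → [8, 2, 2, 1, 6, 3, 6]
k=4: L[4] = (6+1)%6 = 1 → [8, 2, 2, 1, 1, 3, 6]
k=5: L[5] = (3+1)%6 = 4 → [8, 2, 2, 1, 1, 4, 6]
k=6: L[6] = (6+4)%6 = 4 → [8, 2, 2, 1, 1, 4, 4]

[8, 2, 2, 1, 1, 4, 4]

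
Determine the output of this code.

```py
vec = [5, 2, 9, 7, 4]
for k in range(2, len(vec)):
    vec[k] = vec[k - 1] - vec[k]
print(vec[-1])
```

k=2: vec[2] = 2-9 = -7 → [5, 2, -7, 7, 4]
k=3: vec[3] = (-7)-7 = -14 → [5, 2, -7, -14, 4]
k=4: vec[4] = (-14)-4 = -18 → [5, 2, -7, -14, -18]

-18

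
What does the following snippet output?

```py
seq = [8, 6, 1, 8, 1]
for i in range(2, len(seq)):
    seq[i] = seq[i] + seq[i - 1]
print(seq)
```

i=2: seq[2] = 1+6 = 7 → [8, 6, 7, 8, 1]
i=3: seq[3] = 8+7 = 15 → [8, 6, 7, 15, 1]
i=4: seq[4] = 1+15 = 16 → [8, 6, 7, 15, 16]

[8, 6, 7, 15, 16]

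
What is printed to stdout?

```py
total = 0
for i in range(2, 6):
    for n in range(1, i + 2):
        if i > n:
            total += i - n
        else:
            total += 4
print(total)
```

52

i=2,n=1: 2>1, total = 0+1 = 1
i=2,n=2: not 2>2, total = 1+4 = 5
i=2,n=3: not 2>3, total = 5+4 = 9
i=3,n=1: 3>1, total = 9+2 = 11
i=3,n=2: 3>2, total = 11+1 = 12
i=3,n=3: not 3>3, total = 12+4 = 16
i=3,n=4: not 3>4, total = 16+4 = 20
i=4,n=1: 4>1, total = 20+3 = 23
i=4,n=2: 4>2, total = 23+2 = 25
i=4,n=3: 4>3, total = 25+1 = 26
i=4,n=4: not 4>4, total = 26+4 = 30
i=4,n=5: not 4>5, total = 30+4 = 34
i=5,n=1: 5>1, total = 34+4 = 38
i=5,n=2: 5>2, total = 38+3 = 41
i=5,n=3: 5>3, total = 41+2 = 43
i=5,n=4: 5>4, total = 43+1 = 44
i=5,n=5: not 5>5, total = 44+4 = 48
i=5,n=6: not 5>6, total = 48+4 = 52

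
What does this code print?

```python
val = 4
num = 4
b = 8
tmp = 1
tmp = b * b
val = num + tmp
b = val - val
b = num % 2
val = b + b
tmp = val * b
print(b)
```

0

tmp = 8*8 = 64
val = 4+64 = 68
b = 68-68 = 0
b = 4%2 = 0
val = 0+0 = 0
tmp = 0*0 = 0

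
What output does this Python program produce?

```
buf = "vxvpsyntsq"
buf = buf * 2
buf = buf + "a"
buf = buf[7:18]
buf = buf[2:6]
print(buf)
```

repeat ×2 → 'vxvpsyntsqvxvpsyntsq'
+ 'a' → 'vxvpsyntsqvxvpsyntsqa'
slice [7:18] → 'tsqvxvpsynt'
slice [2:6] → 'qvxv'

qvxv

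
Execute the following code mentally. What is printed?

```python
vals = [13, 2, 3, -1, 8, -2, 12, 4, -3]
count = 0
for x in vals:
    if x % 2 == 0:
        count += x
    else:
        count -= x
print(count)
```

12

x=13: not even, count = 0-13 = -13
x=2: even, count = (-13)+2 = -11
x=3: not even, count = (-11)-3 = -14
x=-1: not even, count = (-14)-(-1) = -13
x=8: even, count = (-13)+8 = -5
x=-2: even, count = (-5)+(-2) = -7
x=12: even, count = (-7)+12 = 5
x=4: even, count = 5+4 = 9
x=-3: not even, count = 9-(-3) = 12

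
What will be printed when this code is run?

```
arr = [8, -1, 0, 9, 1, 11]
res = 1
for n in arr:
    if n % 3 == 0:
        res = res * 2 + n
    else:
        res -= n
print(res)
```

-27

n=8: not %3==0, res = 1-8 = -7
n=-1: not %3==0, res = (-7)-(-1) = -6
n=0: %3==0, res = (-6)*2+0 = -12
n=9: %3==0, res = (-12)*2+9 = -15
n=1: not %3==0, res = (-15)-1 = -16
n=11: not %3==0, res = (-16)-11 = -27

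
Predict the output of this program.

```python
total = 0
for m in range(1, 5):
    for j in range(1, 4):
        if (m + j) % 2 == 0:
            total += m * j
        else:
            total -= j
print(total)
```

m=1,j=1: even sum, total = 0+1 = 1
m=1,j=2: odd sum, total = 1-2 = -1
m=1,j=3: even sum, total = (-1)+3 = 2
m=2,j=1: odd sum, total = 2-1 = 1
m=2,j=2: even sum, total = 1+4 = 5
m=2,j=3: odd sum, total = 5-3 = 2
m=3,j=1: even sum, total = 2+3 = 5
m=3,j=2: odd sum, total = 5-2 = 3
m=3,j=3: even sum, total = 3+9 = 12
m=4,j=1: odd sum, total = 12-1 = 11
m=4,j=2: even sum, total = 11+8 = 19
m=4,j=3: odd sum, total = 19-3 = 16

16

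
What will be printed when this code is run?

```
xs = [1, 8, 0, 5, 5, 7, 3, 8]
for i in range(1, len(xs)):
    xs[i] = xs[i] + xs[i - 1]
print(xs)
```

i=1: xs[1] = 8+1 = 9 → [1, 9, 0, 5, 5, 7, 3, 8]
i=2: xs[2] = 0+9 = 9 → [1, 9, 9, 5, 5, 7, 3, 8]
i=3: xs[3] = 5+9 = 14 → [1, 9, 9, 14, 5, 7, 3, 8]
i=4: xs[4] = 5+14 = 19 → [1, 9, 9, 14, 19, 7, 3, 8]
i=5: xs[5] = 7+19 = 26 → [1, 9, 9, 14, 19, 26, 3, 8]
i=6: xs[6] = 3+26 = 29 → [1, 9, 9, 14, 19, 26, 29, 8]
i=7: xs[7] = 8+29 = 37 → [1, 9, 9, 14, 19, 26, 29, 37]

[1, 9, 9, 14, 19, 26, 29, 37]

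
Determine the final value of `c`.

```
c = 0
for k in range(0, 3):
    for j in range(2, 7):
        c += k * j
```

k=0,j=2: c = 0+0 = 0
k=0,j=3: c = 0+0 = 0
k=0,j=4: c = 0+0 = 0
k=0,j=5: c = 0+0 = 0
k=0,j=6: c = 0+0 = 0
k=1,j=2: c = 0+2 = 2
k=1,j=3: c = 2+3 = 5
k=1,j=4: c = 5+4 = 9
k=1,j=5: c = 9+5 = 14
k=1,j=6: c = 14+6 = 20
k=2,j=2: c = 20+4 = 24
k=2,j=3: c = 24+6 = 30
k=2,j=4: c = 30+8 = 38
k=2,j=5: c = 38+10 = 48
k=2,j=6: c = 48+12 = 60

60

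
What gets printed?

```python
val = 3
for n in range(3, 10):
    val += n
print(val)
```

n=3: val = 3+3 = 6
n=4: val = 6+4 = 10
n=5: val = 10+5 = 15
n=6: val = 15+6 = 21
n=7: val = 21+7 = 28
n=8: val = 28+8 = 36
n=9: val = 36+9 = 45

45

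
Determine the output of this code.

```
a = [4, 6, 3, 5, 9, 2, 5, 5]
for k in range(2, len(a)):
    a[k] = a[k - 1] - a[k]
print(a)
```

[4, 6, 3, -2, -11, -13, -18, -23]

k=2: a[2] = 6-3 = 3 → [4, 6, 3, 5, 9, 2, 5, 5]
k=3: a[3] = 3-5 = -2 → [4, 6, 3, -2, 9, 2, 5, 5]
k=4: a[4] = (-2)-9 = -11 → [4, 6, 3, -2, -11, 2, 5, 5]
k=5: a[5] = (-11)-2 = -13 → [4, 6, 3, -2, -11, -13, 5, 5]
k=6: a[6] = (-13)-5 = -18 → [4, 6, 3, -2, -11, -13, -18, 5]
k=7: a[7] = (-18)-5 = -23 → [4, 6, 3, -2, -11, -13, -18, -23]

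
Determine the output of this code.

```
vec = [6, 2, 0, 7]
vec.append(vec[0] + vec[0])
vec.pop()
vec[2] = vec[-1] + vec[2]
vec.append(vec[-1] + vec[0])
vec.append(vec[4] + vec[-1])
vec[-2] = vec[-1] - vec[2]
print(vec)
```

append vec[0]+vec[0] = 6+6 = 12 → [6, 2, 0, 7, 12]
pop() removes 12 → [6, 2, 0, 7]
vec[2] = vec[-1]+vec[2] = 7+0 = 7 → [6, 2, 7, 7]
append vec[-1]+vec[0] = 7+6 = 13 → [6, 2, 7, 7, 13]
append vec[4]+vec[-1] = 13+13 = 26 → [6, 2, 7, 7, 13, 26]
vec[-2] = vec[-1]-vec[2] = 26-7 = 19 → [6, 2, 7, 7, 19, 26]

[6, 2, 7, 7, 19, 26]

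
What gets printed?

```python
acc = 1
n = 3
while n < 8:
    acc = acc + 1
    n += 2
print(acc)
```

4

n=3: acc = 1+1 = 2
n=5: acc = 2+1 = 3
n=7: acc = 3+1 = 4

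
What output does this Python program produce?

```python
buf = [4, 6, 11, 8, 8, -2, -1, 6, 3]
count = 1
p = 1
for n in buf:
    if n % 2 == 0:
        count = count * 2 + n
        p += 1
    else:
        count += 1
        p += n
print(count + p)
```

n=4: even, count = 1*2+4 = 6; p=2
n=6: even, count = 6*2+6 = 18; p=3
n=11: not even, count = 18+1 = 19; p=14
n=8: even, count = 19*2+8 = 46; p=15
n=8: even, count = 46*2+8 = 100; p=16
n=-2: even, count = 100*2+(-2) = 198; p=17
n=-1: not even, count = 198+1 = 199; p=16
n=6: even, count = 199*2+6 = 404; p=17
n=3: not even, count = 404+1 = 405; p=20
count+p = 405+20 = 425

425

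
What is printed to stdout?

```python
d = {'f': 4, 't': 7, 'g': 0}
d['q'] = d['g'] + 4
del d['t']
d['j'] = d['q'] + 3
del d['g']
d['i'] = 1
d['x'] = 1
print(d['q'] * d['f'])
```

d['q'] = d['g']+4 = 4 → {'f': 4, 't': 7, 'g': 0, 'q': 4}
del 't' → {'f': 4, 'g': 0, 'q': 4}
d['j'] = d['q']+3 = 7 → {'f': 4, 'g': 0, 'q': 4, 'j': 7}
del 'g' → {'f': 4, 'q': 4, 'j': 7}
d['i'] = 1 → {'f': 4, 'q': 4, 'j': 7, 'i': 1}
d['x'] = 1 → {'f': 4, 'q': 4, 'j': 7, 'i': 1, 'x': 1}
d['q']*d['f'] = 4*4 = 16

16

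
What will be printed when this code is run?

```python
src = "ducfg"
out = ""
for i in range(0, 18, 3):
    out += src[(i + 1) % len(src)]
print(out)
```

i=0: add src[1]='u' → 'u'
i=3: add src[4]='g' → 'ug'
i=6: add src[2]='c' → 'ugc'
i=9: add src[0]='d' → 'ugcd'
i=12: add src[3]='f' → 'ugcdf'
i=15: add src[1]='u' → 'ugcdfu'

ugcdfu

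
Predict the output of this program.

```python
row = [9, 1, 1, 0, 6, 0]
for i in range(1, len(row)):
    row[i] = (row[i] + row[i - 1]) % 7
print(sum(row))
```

26

i=1: row[1] = (1+9)%7 = 3 → [9, 3, 1, 0, 6, 0]
i=2: row[2] = (1+3)%7 = 4 → [9, 3, 4, 0, 6, 0]
i=3: row[3] = (0+4)%7 = 4 → [9, 3, 4, 4, 6, 0]
i=4: row[4] = (6+4)%7 = 3 → [9, 3, 4, 4, 3, 0]
i=5: row[5] = (0+3)%7 = 3 → [9, 3, 4, 4, 3, 3]
sum = 26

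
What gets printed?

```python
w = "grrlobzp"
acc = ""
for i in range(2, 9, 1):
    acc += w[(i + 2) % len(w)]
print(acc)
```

i=2: add w[4]='o' → 'o'
i=3: add w[5]='b' → 'ob'
i=4: add w[6]='z' → 'obz'
i=5: add w[7]='p' → 'obzp'
i=6: add w[0]='g' → 'obzpg'
i=7: add w[1]='r' → 'obzpgr'
i=8: add w[2]='r' → 'obzpgrr'

obzpgrr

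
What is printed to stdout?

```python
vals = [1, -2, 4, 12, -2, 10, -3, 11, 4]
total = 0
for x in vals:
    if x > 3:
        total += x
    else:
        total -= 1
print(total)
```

x=1: not >3, total = 0-1 = -1
x=-2: not >3, total = (-1)-1 = -2
x=4: >3, total = (-2)+4 = 2
x=12: >3, total = 2+12 = 14
x=-2: not >3, total = 14-1 = 13
x=10: >3, total = 13+10 = 23
x=-3: not >3, total = 23-1 = 22
x=11: >3, total = 22+11 = 33
x=4: >3, total = 33+4 = 37

37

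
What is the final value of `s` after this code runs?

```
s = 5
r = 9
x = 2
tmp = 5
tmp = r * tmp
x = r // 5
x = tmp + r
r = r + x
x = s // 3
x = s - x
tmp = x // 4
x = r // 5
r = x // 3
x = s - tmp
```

5

tmp = 9*5 = 45
x = 9//5 = 1
x = 45+9 = 54
r = 9+54 = 63
x = 5//3 = 1
x = 5-1 = 4
tmp = 4//4 = 1
x = 63//5 = 12
r = 12//3 = 4
x = 5-1 = 4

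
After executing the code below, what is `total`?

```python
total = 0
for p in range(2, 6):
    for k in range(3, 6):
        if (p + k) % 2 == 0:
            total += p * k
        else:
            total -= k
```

p=2,k=3: odd sum, total = 0-3 = -3
p=2,k=4: even sum, total = (-3)+8 = 5
p=2,k=5: odd sum, total = 5-5 = 0
p=3,k=3: even sum, total = 0+9 = 9
p=3,k=4: odd sum, total = 9-4 = 5
p=3,k=5: even sum, total = 5+15 = 20
p=4,k=3: odd sum, total = 20-3 = 17
p=4,k=4: even sum, total = 17+16 = 33
p=4,k=5: odd sum, total = 33-5 = 28
p=5,k=3: even sum, total = 28+15 = 43
p=5,k=4: odd sum, total = 43-4 = 39
p=5,k=5: even sum, total = 39+25 = 64

64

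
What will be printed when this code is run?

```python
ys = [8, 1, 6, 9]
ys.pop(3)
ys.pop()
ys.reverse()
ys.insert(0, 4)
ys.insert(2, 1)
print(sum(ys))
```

14

pop(3) removes 9 → [8, 1, 6]
pop() removes 6 → [8, 1]
reverse → [1, 8]
insert 4 at 0 → [4, 1, 8]
insert 1 at 2 → [4, 1, 1, 8]
sum = 14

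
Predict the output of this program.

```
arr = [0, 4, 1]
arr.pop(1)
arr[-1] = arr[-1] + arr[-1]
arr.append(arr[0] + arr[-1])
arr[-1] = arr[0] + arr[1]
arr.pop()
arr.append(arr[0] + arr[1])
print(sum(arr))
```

4

pop(1) removes 4 → [0, 1]
arr[-1] = arr[-1]+arr[-1] = 1+1 = 2 → [0, 2]
append arr[0]+arr[-1] = 0+2 = 2 → [0, 2, 2]
arr[-1] = arr[0]+arr[1] = 0+2 = 2 → [0, 2, 2]
pop() removes 2 → [0, 2]
append arr[0]+arr[1] = 0+2 = 2 → [0, 2, 2]
sum = 4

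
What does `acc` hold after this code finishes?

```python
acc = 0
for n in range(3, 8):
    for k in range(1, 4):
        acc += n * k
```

150

n=3,k=1: acc = 0+3 = 3
n=3,k=2: acc = 3+6 = 9
n=3,k=3: acc = 9+9 = 18
n=4,k=1: acc = 18+4 = 22
n=4,k=2: acc = 22+8 = 30
n=4,k=3: acc = 30+12 = 42
n=5,k=1: acc = 42+5 = 47
n=5,k=2: acc = 47+10 = 57
n=5,k=3: acc = 57+15 = 72
n=6,k=1: acc = 72+6 = 78
n=6,k=2: acc = 78+12 = 90
n=6,k=3: acc = 90+18 = 108
n=7,k=1: acc = 108+7 = 115
n=7,k=2: acc = 115+14 = 129
n=7,k=3: acc = 129+21 = 150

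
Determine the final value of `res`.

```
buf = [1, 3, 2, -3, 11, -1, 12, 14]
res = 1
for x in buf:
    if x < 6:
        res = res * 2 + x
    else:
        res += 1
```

x=1: <6, res = 1*2+1 = 3
x=3: <6, res = 3*2+3 = 9
x=2: <6, res = 9*2+2 = 20
x=-3: <6, res = 20*2+(-3) = 37
x=11: not <6, res = 37+1 = 38
x=-1: <6, res = 38*2+(-1) = 75
x=12: not <6, res = 75+1 = 76
x=14: not <6, res = 76+1 = 77

77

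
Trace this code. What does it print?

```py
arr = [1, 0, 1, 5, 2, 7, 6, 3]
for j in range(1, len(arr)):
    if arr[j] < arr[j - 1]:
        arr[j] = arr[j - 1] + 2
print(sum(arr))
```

48

j=1: 0<1, arr[1] = 1+2 = 3 → [1, 3, 1, 5, 2, 7, 6, 3]
j=2: 1<3, arr[2] = 3+2 = 5 → [1, 3, 5, 5, 2, 7, 6, 3]
j=3: 5>=5, unchanged → [1, 3, 5, 5, 2, 7, 6, 3]
j=4: 2<5, arr[4] = 5+2 = 7 → [1, 3, 5, 5, 7, 7, 6, 3]
j=5: 7>=7, unchanged → [1, 3, 5, 5, 7, 7, 6, 3]
j=6: 6<7, arr[6] = 7+2 = 9 → [1, 3, 5, 5, 7, 7, 9, 3]
j=7: 3<9, arr[7] = 9+2 = 11 → [1, 3, 5, 5, 7, 7, 9, 11]
sum = 48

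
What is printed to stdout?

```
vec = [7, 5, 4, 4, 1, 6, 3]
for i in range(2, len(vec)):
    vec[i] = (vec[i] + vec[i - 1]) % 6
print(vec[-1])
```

5

i=2: vec[2] = (4+5)%6 = 3 → [7, 5, 3, 4, 1, 6, 3]
i=3: vec[3] = (4+3)%6 = 1 → [7, 5, 3, 1, 1, 6, 3]
i=4: vec[4] = (1+1)%6 = 2 → [7, 5, 3, 1, 2, 6, 3]
i=5: vec[5] = (6+2)%6 = 2 → [7, 5, 3, 1, 2, 2, 3]
i=6: vec[6] = (3+2)%6 = 5 → [7, 5, 3, 1, 2, 2, 5]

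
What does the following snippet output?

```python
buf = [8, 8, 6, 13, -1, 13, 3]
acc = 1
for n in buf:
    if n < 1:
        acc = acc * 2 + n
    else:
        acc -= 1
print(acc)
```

-9

n=8: not <1, acc = 1-1 = 0
n=8: not <1, acc = 0-1 = -1
n=6: not <1, acc = (-1)-1 = -2
n=13: not <1, acc = (-2)-1 = -3
n=-1: <1, acc = (-3)*2+(-1) = -7
n=13: not <1, acc = (-7)-1 = -8
n=3: not <1, acc = (-8)-1 = -9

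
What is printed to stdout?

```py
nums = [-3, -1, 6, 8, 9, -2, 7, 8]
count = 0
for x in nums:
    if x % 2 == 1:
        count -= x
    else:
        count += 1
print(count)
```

-8

x=-3: odd, count = 0-(-3) = 3
x=-1: odd, count = 3-(-1) = 4
x=6: not odd, count = 4+1 = 5
x=8: not odd, count = 5+1 = 6
x=9: odd, count = 6-9 = -3
x=-2: not odd, count = (-3)+1 = -2
x=7: odd, count = (-2)-7 = -9
x=8: not odd, count = (-9)+1 = -8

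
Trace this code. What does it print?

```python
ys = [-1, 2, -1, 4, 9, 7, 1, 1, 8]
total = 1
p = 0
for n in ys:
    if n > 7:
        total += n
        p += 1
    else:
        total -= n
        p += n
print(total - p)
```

-10

n=-1: not >7, total = 1-(-1) = 2; p=-1
n=2: not >7, total = 2-2 = 0; p=1
n=-1: not >7, total = 0-(-1) = 1; p=0
n=4: not >7, total = 1-4 = -3; p=4
n=9: >7, total = (-3)+9 = 6; p=5
n=7: not >7, total = 6-7 = -1; p=12
n=1: not >7, total = (-1)-1 = -2; p=13
n=1: not >7, total = (-2)-1 = -3; p=14
n=8: >7, total = (-3)+8 = 5; p=15
total-p = 5-15 = -10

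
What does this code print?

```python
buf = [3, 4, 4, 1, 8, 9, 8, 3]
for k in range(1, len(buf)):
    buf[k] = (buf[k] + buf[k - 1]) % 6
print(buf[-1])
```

k=1: buf[1] = (4+3)%6 = 1 → [3, 1, 4, 1, 8, 9, 8, 3]
k=2: buf[2] = (4+1)%6 = 5 → [3, 1, 5, 1, 8, 9, 8, 3]
k=3: buf[3] = (1+5)%6 = 0 → [3, 1, 5, 0, 8, 9, 8, 3]
k=4: buf[4] = (8+0)%6 = 2 → [3, 1, 5, 0, 2, 9, 8, 3]
k=5: buf[5] = (9+2)%6 = 5 → [3, 1, 5, 0, 2, 5, 8, 3]
k=6: buf[6] = (8+5)%6 = 1 → [3, 1, 5, 0, 2, 5, 1, 3]
k=7: buf[7] = (3+1)%6 = 4 → [3, 1, 5, 0, 2, 5, 1, 4]

4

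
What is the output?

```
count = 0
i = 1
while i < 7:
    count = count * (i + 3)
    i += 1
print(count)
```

i=1: count = 0*4 = 0
i=2: count = 0*5 = 0
i=3: count = 0*6 = 0
i=4: count = 0*7 = 0
i=5: count = 0*8 = 0
i=6: count = 0*9 = 0

0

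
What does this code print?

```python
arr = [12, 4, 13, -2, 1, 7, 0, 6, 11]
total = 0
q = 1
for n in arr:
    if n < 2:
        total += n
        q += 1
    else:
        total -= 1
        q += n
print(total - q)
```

-64

n=12: not <2, total = 0-1 = -1; q=13
n=4: not <2, total = (-1)-1 = -2; q=17
n=13: not <2, total = (-2)-1 = -3; q=30
n=-2: <2, total = (-3)+(-2) = -5; q=31
n=1: <2, total = (-5)+1 = -4; q=32
n=7: not <2, total = (-4)-1 = -5; q=39
n=0: <2, total = (-5)+0 = -5; q=40
n=6: not <2, total = (-5)-1 = -6; q=46
n=11: not <2, total = (-6)-1 = -7; q=57
total-q = (-7)-57 = -64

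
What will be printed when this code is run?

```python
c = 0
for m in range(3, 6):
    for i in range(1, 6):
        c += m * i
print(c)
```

m=3,i=1: c = 0+3 = 3
m=3,i=2: c = 3+6 = 9
m=3,i=3: c = 9+9 = 18
m=3,i=4: c = 18+12 = 30
m=3,i=5: c = 30+15 = 45
m=4,i=1: c = 45+4 = 49
m=4,i=2: c = 49+8 = 57
m=4,i=3: c = 57+12 = 69
m=4,i=4: c = 69+16 = 85
m=4,i=5: c = 85+20 = 105
m=5,i=1: c = 105+5 = 110
m=5,i=2: c = 110+10 = 120
m=5,i=3: c = 120+15 = 135
m=5,i=4: c = 135+20 = 155
m=5,i=5: c = 155+25 = 180

180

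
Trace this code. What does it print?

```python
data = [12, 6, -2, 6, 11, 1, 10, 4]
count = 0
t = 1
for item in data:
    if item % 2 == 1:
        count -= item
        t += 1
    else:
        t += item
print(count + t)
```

27

item=12: not odd; t=13
item=6: not odd; t=19
item=-2: not odd; t=17
item=6: not odd; t=23
item=11: odd, count = 0-11 = -11; t=24
item=1: odd, count = (-11)-1 = -12; t=25
item=10: not odd; t=35
item=4: not odd; t=39
count+t = (-12)+39 = 27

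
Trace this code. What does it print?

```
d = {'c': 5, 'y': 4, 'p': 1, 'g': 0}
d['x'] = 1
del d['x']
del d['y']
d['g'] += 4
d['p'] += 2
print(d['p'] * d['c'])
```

15

d['x'] = 1 → {'c': 5, 'y': 4, 'p': 1, 'g': 0, 'x': 1}
del 'x' → {'c': 5, 'y': 4, 'p': 1, 'g': 0}
del 'y' → {'c': 5, 'p': 1, 'g': 0}
d['g'] = 0+4 = 4 → {'c': 5, 'p': 1, 'g': 4}
d['p'] = 1+2 = 3 → {'c': 5, 'p': 3, 'g': 4}
d['p']*d['c'] = 3*5 = 15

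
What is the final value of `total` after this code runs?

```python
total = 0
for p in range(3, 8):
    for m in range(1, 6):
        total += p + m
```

p=3,m=1: total = 0+4 = 4
p=3,m=2: total = 4+5 = 9
p=3,m=3: total = 9+6 = 15
p=3,m=4: total = 15+7 = 22
p=3,m=5: total = 22+8 = 30
p=4,m=1: total = 30+5 = 35
p=4,m=2: total = 35+6 = 41
p=4,m=3: total = 41+7 = 48
p=4,m=4: total = 48+8 = 56
p=4,m=5: total = 56+9 = 65
p=5,m=1: total = 65+6 = 71
p=5,m=2: total = 71+7 = 78
p=5,m=3: total = 78+8 = 86
p=5,m=4: total = 86+9 = 95
p=5,m=5: total = 95+10 = 105
p=6,m=1: total = 105+7 = 112
p=6,m=2: total = 112+8 = 120
p=6,m=3: total = 120+9 = 129
p=6,m=4: total = 129+10 = 139
p=6,m=5: total = 139+11 = 150
p=7,m=1: total = 150+8 = 158
p=7,m=2: total = 158+9 = 167
p=7,m=3: total = 167+10 = 177
p=7,m=4: total = 177+11 = 188
p=7,m=5: total = 188+12 = 200

200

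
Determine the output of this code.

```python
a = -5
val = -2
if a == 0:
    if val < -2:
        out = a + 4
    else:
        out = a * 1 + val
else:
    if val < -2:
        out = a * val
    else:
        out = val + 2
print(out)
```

0

a=-5, val=-2
a == 0 is False; val < -2 is False
→ out = val + 2 = 0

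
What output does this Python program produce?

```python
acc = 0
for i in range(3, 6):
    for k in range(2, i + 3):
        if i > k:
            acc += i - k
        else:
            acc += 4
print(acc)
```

i=3,k=2: 3>2, acc = 0+1 = 1
i=3,k=3: not 3>3, acc = 1+4 = 5
i=3,k=4: not 3>4, acc = 5+4 = 9
i=3,k=5: not 3>5, acc = 9+4 = 13
i=4,k=2: 4>2, acc = 13+2 = 15
i=4,k=3: 4>3, acc = 15+1 = 16
i=4,k=4: not 4>4, acc = 16+4 = 20
i=4,k=5: not 4>5, acc = 20+4 = 24
i=4,k=6: not 4>6, acc = 24+4 = 28
i=5,k=2: 5>2, acc = 28+3 = 31
i=5,k=3: 5>3, acc = 31+2 = 33
i=5,k=4: 5>4, acc = 33+1 = 34
i=5,k=5: not 5>5, acc = 34+4 = 38
i=5,k=6: not 5>6, acc = 38+4 = 42
i=5,k=7: not 5>7, acc = 42+4 = 46

46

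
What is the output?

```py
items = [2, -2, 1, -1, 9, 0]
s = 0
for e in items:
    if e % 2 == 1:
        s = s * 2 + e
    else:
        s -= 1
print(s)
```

-6

e=2: not odd, s = 0-1 = -1
e=-2: not odd, s = (-1)-1 = -2
e=1: odd, s = (-2)*2+1 = -3
e=-1: odd, s = (-3)*2+(-1) = -7
e=9: odd, s = (-7)*2+9 = -5
e=0: not odd, s = (-5)-1 = -6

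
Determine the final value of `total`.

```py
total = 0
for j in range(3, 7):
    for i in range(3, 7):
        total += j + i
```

144

j=3,i=3: total = 0+6 = 6
j=3,i=4: total = 6+7 = 13
j=3,i=5: total = 13+8 = 21
j=3,i=6: total = 21+9 = 30
j=4,i=3: total = 30+7 = 37
j=4,i=4: total = 37+8 = 45
j=4,i=5: total = 45+9 = 54
j=4,i=6: total = 54+10 = 64
j=5,i=3: total = 64+8 = 72
j=5,i=4: total = 72+9 = 81
j=5,i=5: total = 81+10 = 91
j=5,i=6: total = 91+11 = 102
j=6,i=3: total = 102+9 = 111
j=6,i=4: total = 111+10 = 121
j=6,i=5: total = 121+11 = 132
j=6,i=6: total = 132+12 = 144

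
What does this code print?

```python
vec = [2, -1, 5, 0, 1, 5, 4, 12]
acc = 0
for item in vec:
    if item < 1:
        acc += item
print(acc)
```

item=2: not <1
item=-1: <1, acc = 0+(-1) = -1
item=5: not <1
item=0: <1, acc = (-1)+0 = -1
item=1: not <1
item=5: not <1
item=4: not <1
item=12: not <1

-1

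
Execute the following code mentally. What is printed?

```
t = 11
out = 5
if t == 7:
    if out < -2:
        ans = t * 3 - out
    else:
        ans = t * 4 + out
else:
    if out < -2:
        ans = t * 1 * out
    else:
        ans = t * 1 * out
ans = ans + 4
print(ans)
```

59

t=11, out=5
t == 7 is False; out < -2 is False
→ ans = t * 1 * out = 55
ans = 55+4 = 59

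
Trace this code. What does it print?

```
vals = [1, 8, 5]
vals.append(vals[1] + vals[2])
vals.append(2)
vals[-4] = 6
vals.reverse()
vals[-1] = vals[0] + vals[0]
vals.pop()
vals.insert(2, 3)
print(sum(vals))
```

append vals[1]+vals[2] = 8+5 = 13 → [1, 8, 5, 13]
append 2 → [1, 8, 5, 13, 2]
vals[-4] = 6 → [1, 6, 5, 13, 2]
reverse → [2, 13, 5, 6, 1]
vals[-1] = vals[0]+vals[0] = 2+2 = 4 → [2, 13, 5, 6, 4]
pop() removes 4 → [2, 13, 5, 6]
insert 3 at 2 → [2, 13, 3, 5, 6]
sum = 29

29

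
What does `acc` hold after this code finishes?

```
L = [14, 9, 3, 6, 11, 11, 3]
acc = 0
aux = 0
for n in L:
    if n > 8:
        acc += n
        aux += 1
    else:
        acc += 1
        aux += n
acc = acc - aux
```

n=14: >8, acc = 0+14 = 14; aux=1
n=9: >8, acc = 14+9 = 23; aux=2
n=3: not >8, acc = 23+1 = 24; aux=5
n=6: not >8, acc = 24+1 = 25; aux=11
n=11: >8, acc = 25+11 = 36; aux=12
n=11: >8, acc = 36+11 = 47; aux=13
n=3: not >8, acc = 47+1 = 48; aux=16
acc-aux = 48-16 = 32

32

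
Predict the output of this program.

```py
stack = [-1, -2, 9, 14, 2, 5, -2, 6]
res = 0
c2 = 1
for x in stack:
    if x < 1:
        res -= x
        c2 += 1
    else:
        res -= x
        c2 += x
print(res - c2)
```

-71

x=-1: <1, res = 0-(-1) = 1; c2=2
x=-2: <1, res = 1-(-2) = 3; c2=3
x=9: not <1, res = 3-9 = -6; c2=12
x=14: not <1, res = (-6)-14 = -20; c2=26
x=2: not <1, res = (-20)-2 = -22; c2=28
x=5: not <1, res = (-22)-5 = -27; c2=33
x=-2: <1, res = (-27)-(-2) = -25; c2=34
x=6: not <1, res = (-25)-6 = -31; c2=40
res-c2 = (-31)-40 = -71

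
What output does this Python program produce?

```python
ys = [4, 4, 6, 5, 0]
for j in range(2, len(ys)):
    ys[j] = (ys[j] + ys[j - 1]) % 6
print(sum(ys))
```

18

j=2: ys[2] = (6+4)%6 = 4 → [4, 4, 4, 5, 0]
j=3: ys[3] = (5+4)%6 = 3 → [4, 4, 4, 3, 0]
j=4: ys[4] = (0+3)%6 = 3 → [4, 4, 4, 3, 3]
sum = 18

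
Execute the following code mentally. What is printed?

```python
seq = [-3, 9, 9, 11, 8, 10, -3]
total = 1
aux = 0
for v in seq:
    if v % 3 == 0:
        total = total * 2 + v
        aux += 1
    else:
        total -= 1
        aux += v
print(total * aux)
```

v=-3: %3==0, total = 1*2+(-3) = -1; aux=1
v=9: %3==0, total = (-1)*2+9 = 7; aux=2
v=9: %3==0, total = 7*2+9 = 23; aux=3
v=11: not %3==0, total = 23-1 = 22; aux=14
v=8: not %3==0, total = 22-1 = 21; aux=22
v=10: not %3==0, total = 21-1 = 20; aux=32
v=-3: %3==0, total = 20*2+(-3) = 37; aux=33
total*aux = 37*33 = 1221

1221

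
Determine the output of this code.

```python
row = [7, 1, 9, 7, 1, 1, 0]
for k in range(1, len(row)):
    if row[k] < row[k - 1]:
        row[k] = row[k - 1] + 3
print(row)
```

[7, 10, 13, 16, 19, 22, 25]

k=1: 1<7, row[1] = 7+3 = 10 → [7, 10, 9, 7, 1, 1, 0]
k=2: 9<10, row[2] = 10+3 = 13 → [7, 10, 13, 7, 1, 1, 0]
k=3: 7<13, row[3] = 13+3 = 16 → [7, 10, 13, 16, 1, 1, 0]
k=4: 1<16, row[4] = 16+3 = 19 → [7, 10, 13, 16, 19, 1, 0]
k=5: 1<19, row[5] = 19+3 = 22 → [7, 10, 13, 16, 19, 22, 0]
k=6: 0<22, row[6] = 22+3 = 25 → [7, 10, 13, 16, 19, 22, 25]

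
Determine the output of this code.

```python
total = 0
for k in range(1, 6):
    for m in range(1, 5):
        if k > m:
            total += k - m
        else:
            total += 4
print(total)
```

60

k=1,m=1: not 1>1, total = 0+4 = 4
k=1,m=2: not 1>2, total = 4+4 = 8
k=1,m=3: not 1>3, total = 8+4 = 12
k=1,m=4: not 1>4, total = 12+4 = 16
k=2,m=1: 2>1, total = 16+1 = 17
k=2,m=2: not 2>2, total = 17+4 = 21
k=2,m=3: not 2>3, total = 21+4 = 25
k=2,m=4: not 2>4, total = 25+4 = 29
k=3,m=1: 3>1, total = 29+2 = 31
k=3,m=2: 3>2, total = 31+1 = 32
k=3,m=3: not 3>3, total = 32+4 = 36
k=3,m=4: not 3>4, total = 36+4 = 40
k=4,m=1: 4>1, total = 40+3 = 43
k=4,m=2: 4>2, total = 43+2 = 45
k=4,m=3: 4>3, total = 45+1 = 46
k=4,m=4: not 4>4, total = 46+4 = 50
k=5,m=1: 5>1, total = 50+4 = 54
k=5,m=2: 5>2, total = 54+3 = 57
k=5,m=3: 5>3, total = 57+2 = 59
k=5,m=4: 5>4, total = 59+1 = 60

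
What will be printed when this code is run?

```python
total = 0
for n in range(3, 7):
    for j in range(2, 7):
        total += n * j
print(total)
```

n=3,j=2: total = 0+6 = 6
n=3,j=3: total = 6+9 = 15
n=3,j=4: total = 15+12 = 27
n=3,j=5: total = 27+15 = 42
n=3,j=6: total = 42+18 = 60
n=4,j=2: total = 60+8 = 68
n=4,j=3: total = 68+12 = 80
n=4,j=4: total = 80+16 = 96
n=4,j=5: total = 96+20 = 116
n=4,j=6: total = 116+24 = 140
n=5,j=2: total = 140+10 = 150
n=5,j=3: total = 150+15 = 165
n=5,j=4: total = 165+20 = 185
n=5,j=5: total = 185+25 = 210
n=5,j=6: total = 210+30 = 240
n=6,j=2: total = 240+12 = 252
n=6,j=3: total = 252+18 = 270
n=6,j=4: total = 270+24 = 294
n=6,j=5: total = 294+30 = 324
n=6,j=6: total = 324+36 = 360

360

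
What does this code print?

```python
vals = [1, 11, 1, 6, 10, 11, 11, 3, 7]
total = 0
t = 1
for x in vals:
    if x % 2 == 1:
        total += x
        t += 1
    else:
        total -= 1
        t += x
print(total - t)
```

x=1: odd, total = 0+1 = 1; t=2
x=11: odd, total = 1+11 = 12; t=3
x=1: odd, total = 12+1 = 13; t=4
x=6: not odd, total = 13-1 = 12; t=10
x=10: not odd, total = 12-1 = 11; t=20
x=11: odd, total = 11+11 = 22; t=21
x=11: odd, total = 22+11 = 33; t=22
x=3: odd, total = 33+3 = 36; t=23
x=7: odd, total = 36+7 = 43; t=24
total-t = 43-24 = 19

19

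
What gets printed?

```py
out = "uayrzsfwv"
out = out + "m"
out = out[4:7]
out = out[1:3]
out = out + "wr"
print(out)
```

+ 'm' → 'uayrzsfwvm'
slice [4:7] → 'zsf'
slice [1:3] → 'sf'
+ 'wr' → 'sfwr'

sfwr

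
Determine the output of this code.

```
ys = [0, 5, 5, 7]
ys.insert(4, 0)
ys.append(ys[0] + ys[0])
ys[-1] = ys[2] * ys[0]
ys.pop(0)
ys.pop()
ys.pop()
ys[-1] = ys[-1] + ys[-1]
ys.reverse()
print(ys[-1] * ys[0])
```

70

insert 0 at 4 → [0, 5, 5, 7, 0]
append ys[0]+ys[0] = 0+0 = 0 → [0, 5, 5, 7, 0, 0]
ys[-1] = ys[2]*ys[0] = 5*0 = 0 → [0, 5, 5, 7, 0, 0]
pop(0) removes 0 → [5, 5, 7, 0, 0]
pop() removes 0 → [5, 5, 7, 0]
pop() removes 0 → [5, 5, 7]
ys[-1] = ys[-1]+ys[-1] = 7+7 = 14 → [5, 5, 14]
reverse → [14, 5, 5]
ys[-1]*ys[0] = 5*14 = 70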